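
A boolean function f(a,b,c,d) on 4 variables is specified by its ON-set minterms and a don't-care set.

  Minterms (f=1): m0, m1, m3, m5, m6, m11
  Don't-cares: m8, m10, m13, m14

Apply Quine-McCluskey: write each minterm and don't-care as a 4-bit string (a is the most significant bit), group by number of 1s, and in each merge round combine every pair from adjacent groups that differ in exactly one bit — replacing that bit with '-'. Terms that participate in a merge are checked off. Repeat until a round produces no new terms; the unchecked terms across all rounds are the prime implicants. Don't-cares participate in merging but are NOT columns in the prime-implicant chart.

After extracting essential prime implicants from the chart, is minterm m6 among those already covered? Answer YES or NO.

YES

[col 0] 0000*, 0001*, 0011*, 0101*, 0110*, 1000*, 1010*, 1011*, 1101*, 1110*
[col 1] -000, -011, -101, -110, 0-01, 00-1, 000-, 1-10, 10-0, 101-
Prime implicants: -000, -011, -101, -110, 0-01, 00-1, 000-, 1-10, 10-0, 101-
PI chart (minterm → PIs covering it):
  0 | -000,000-
  1 | 0-01,00-1,000-
  3 | -011,00-1
  5 | -101,0-01
  6 | -110  (sole → essential)
  11 | -011,101-
Essential prime implicants: -110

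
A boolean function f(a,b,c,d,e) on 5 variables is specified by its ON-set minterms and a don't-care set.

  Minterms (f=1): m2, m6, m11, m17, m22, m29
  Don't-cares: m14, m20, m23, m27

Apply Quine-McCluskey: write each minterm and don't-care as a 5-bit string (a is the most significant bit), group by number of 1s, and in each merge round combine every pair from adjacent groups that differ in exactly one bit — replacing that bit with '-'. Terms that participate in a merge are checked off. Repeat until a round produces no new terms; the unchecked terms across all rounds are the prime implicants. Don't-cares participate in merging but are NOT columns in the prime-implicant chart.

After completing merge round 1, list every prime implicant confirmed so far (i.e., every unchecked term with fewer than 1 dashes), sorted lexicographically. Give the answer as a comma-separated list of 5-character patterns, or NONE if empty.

10001, 11101

size-2^0 implicants → 00010(✓)  00110(✓)  01011(✓)  01110(✓)  10001  10100(✓)  10110(✓)  10111(✓)  11011(✓)  11101
size-2^1 implicants → -0110  -1011  0-110  00-10  101-0  1011-
Unchecked terms (primes): -0110, -1011, 0-110, 00-10, 10001, 101-0, 1011-, 11101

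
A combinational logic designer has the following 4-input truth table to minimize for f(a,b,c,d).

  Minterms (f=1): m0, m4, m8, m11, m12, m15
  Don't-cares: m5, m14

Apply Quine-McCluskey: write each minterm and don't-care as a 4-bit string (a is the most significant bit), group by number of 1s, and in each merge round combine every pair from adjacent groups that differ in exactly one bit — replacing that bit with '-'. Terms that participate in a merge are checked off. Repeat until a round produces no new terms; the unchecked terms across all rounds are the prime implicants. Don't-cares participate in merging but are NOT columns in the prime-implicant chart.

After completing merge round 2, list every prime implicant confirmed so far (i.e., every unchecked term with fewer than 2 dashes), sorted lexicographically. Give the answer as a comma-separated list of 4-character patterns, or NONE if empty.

size-2^0 implicants → 0000(✓)  0100(✓)  0101(✓)  1000(✓)  1011(✓)  1100(✓)  1110(✓)  1111(✓)
size-2^1 implicants → -000(✓)  -100(✓)  0-00(✓)  010-  1-00(✓)  1-11  11-0  111-
size-2^2 implicants → --00
Unchecked terms (primes): --00, 010-, 1-11, 11-0, 111-

010-, 1-11, 11-0, 111-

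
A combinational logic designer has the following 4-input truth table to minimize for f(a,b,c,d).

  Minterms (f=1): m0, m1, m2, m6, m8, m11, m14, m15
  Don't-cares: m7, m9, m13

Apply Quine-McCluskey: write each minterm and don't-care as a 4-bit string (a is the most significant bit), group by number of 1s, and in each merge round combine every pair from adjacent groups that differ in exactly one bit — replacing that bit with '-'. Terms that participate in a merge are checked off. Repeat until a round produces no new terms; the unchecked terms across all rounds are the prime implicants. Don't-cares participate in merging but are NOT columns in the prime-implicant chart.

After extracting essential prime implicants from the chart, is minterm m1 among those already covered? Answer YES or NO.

YES

Round 0: 0000✓ 0001✓ 0010✓ 0110✓ 0111✓ 1000✓ 1001✓ 1011✓ 1101✓ 1110✓ 1111✓
Round 1: -000✓ -001✓ -110✓ -111✓ 0-10 00-0 000-✓ 011-✓ 1-01✓ 1-11✓ 10-1✓ 100-✓ 11-1✓ 111-✓
Round 2: -00- -11- 1--1
PIs = {-00-, -11-, 0-10, 00-0, 1--1}
Coverage chart:
  m0: -00-,00-0
  m1: -00- ←essential
  m2: 0-10,00-0
  m6: -11-,0-10
  m8: -00- ←essential
  m11: 1--1 ←essential
  m14: -11- ←essential
  m15: -11-,1--1
Essential: -00-, -11-, 1--1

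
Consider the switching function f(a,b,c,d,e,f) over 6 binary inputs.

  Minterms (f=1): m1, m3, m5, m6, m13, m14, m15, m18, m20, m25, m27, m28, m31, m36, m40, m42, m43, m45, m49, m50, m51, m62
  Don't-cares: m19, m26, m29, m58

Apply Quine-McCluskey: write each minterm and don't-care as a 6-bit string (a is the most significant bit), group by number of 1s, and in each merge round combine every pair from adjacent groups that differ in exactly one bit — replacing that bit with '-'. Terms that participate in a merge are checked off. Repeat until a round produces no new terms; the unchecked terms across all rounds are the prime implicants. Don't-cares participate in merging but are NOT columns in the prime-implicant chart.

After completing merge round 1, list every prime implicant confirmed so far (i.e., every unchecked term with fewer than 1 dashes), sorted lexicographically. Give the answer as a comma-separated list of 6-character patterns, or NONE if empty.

100100

Round 0: 000001✓ 000011✓ 000101✓ 000110✓ 001101✓ 001110✓ 001111✓ 010010✓ 010011✓ 010100✓ 011001✓ 011010✓ 011011✓ 011100✓ 011101✓ 011111✓ 100100 101000✓ 101010✓ 101011✓ 101101✓ 110001✓ 110010✓ 110011✓ 111010✓ 111110✓
Round 1: -01101 -10010✓ -10011✓ -11010✓ 0-0011 0-1101✓ 0-1111✓ 00-101 00-110 000-01 0000-1 0011-1✓ 00111- 01-010✓ 01-011✓ 01-100 01001-✓ 011-01✓ 011-11✓ 0110-1✓ 01101-✓ 0111-1✓ 01110- 1-1010 1010-0 10101- 11-010✓ 1100-1 11001-✓ 111-10
Round 2: -1-010 -1001- 0-11-1 01-01- 011--1
PIs = {-01101, -1-010, -1001-, 0-0011, 0-11-1, 00-101, 00-110, 000-01, 0000-1, 00111-, 01-01-, 01-100, 011--1, 01110-, 1-1010, 100100, 1010-0, 10101-, 1100-1, 111-10}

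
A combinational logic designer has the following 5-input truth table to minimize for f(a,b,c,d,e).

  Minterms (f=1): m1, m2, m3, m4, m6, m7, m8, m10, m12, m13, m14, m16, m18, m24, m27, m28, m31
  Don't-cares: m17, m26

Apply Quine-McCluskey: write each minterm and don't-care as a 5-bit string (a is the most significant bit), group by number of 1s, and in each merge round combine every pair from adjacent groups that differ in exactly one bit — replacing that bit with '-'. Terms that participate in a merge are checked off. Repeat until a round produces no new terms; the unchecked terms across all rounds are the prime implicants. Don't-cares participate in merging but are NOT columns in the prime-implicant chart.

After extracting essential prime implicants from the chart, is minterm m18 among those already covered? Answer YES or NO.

[col 0] 00001*, 00010*, 00011*, 00100*, 00110*, 00111*, 01000*, 01010*, 01100*, 01101*, 01110*, 10000*, 10001*, 10010*, 11000*, 11010*, 11011*, 11100*, 11111*
[col 1] -0001, -0010*, -1000*, -1010*, -1100*, 0-010*, 0-100*, 0-110*, 00-10*, 00-11*, 000-1, 0001-*, 001-0*, 0011-*, 01-00*, 01-10*, 010-0*, 011-0*, 0110-, 1-000*, 1-010*, 100-0*, 1000-, 11-00*, 11-11, 110-0*, 1101-
[col 2] --010, -1-00, -10-0, 0--10, 0-1-0, 00-1-, 01--0, 1-0-0
Prime implicants: --010, -0001, -1-00, -10-0, 0--10, 0-1-0, 00-1-, 000-1, 01--0, 0110-, 1-0-0, 1000-, 11-11, 1101-
PI chart (minterm → PIs covering it):
  1 | -0001,000-1
  2 | --010,0--10,00-1-
  3 | 00-1-,000-1
  4 | 0-1-0  (sole → essential)
  6 | 0--10,0-1-0,00-1-
  7 | 00-1-  (sole → essential)
  8 | -1-00,-10-0,01--0
  10 | --010,-10-0,0--10,01--0
  12 | -1-00,0-1-0,01--0,0110-
  13 | 0110-  (sole → essential)
  14 | 0--10,0-1-0,01--0
  16 | 1-0-0,1000-
  18 | --010,1-0-0
  24 | -1-00,-10-0,1-0-0
  27 | 11-11,1101-
  28 | -1-00  (sole → essential)
  31 | 11-11  (sole → essential)
Essential prime implicants: -1-00, 0-1-0, 00-1-, 0110-, 11-11

NO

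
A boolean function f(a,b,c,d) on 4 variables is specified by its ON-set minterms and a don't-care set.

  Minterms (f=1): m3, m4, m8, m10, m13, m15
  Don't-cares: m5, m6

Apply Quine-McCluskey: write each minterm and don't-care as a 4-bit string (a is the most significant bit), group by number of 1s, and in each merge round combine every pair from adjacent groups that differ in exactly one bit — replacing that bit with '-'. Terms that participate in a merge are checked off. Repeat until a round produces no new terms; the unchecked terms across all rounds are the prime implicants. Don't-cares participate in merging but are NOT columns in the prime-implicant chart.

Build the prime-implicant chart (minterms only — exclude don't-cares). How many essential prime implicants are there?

3

size-2^0 implicants → 0011  0100(✓)  0101(✓)  0110(✓)  1000(✓)  1010(✓)  1101(✓)  1111(✓)
size-2^1 implicants → -101  01-0  010-  10-0  11-1
Unchecked terms (primes): -101, 0011, 01-0, 010-, 10-0, 11-1
Minterm coverage:
  m3 ⊆ 0011 [E]
  m4 ⊆ 01-0,010-
  m8 ⊆ 10-0 [E]
  m10 ⊆ 10-0 [E]
  m13 ⊆ -101,11-1
  m15 ⊆ 11-1 [E]
E = {0011, 10-0, 11-1}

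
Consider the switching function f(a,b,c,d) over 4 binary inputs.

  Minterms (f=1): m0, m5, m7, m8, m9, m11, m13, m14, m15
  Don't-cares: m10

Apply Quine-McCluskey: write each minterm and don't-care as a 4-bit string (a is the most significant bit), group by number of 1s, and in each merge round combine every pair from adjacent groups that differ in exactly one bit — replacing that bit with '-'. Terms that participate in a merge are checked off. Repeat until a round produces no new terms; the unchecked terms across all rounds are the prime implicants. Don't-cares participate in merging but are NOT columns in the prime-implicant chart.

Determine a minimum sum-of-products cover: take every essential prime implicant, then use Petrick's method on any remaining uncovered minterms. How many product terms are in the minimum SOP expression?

4

[col 0] 0000*, 0101*, 0111*, 1000*, 1001*, 1010*, 1011*, 1101*, 1110*, 1111*
[col 1] -000, -101*, -111*, 01-1*, 1-01*, 1-10*, 1-11*, 10-0*, 10-1*, 100-*, 101-*, 11-1*, 111-*
[col 2] -1-1, 1--1, 1-1-, 10--
Prime implicants: -000, -1-1, 1--1, 1-1-, 10--
PI chart (minterm → PIs covering it):
  0 | -000  (sole → essential)
  5 | -1-1  (sole → essential)
  7 | -1-1  (sole → essential)
  8 | -000,10--
  9 | 1--1,10--
  11 | 1--1,1-1-,10--
  13 | -1-1,1--1
  14 | 1-1-  (sole → essential)
  15 | -1-1,1--1,1-1-
Essential prime implicants: -000, -1-1, 1-1-
Petrick residual → 1--1
Minimum SOP uses 4 PIs: b'c'd' + bd + ad + ac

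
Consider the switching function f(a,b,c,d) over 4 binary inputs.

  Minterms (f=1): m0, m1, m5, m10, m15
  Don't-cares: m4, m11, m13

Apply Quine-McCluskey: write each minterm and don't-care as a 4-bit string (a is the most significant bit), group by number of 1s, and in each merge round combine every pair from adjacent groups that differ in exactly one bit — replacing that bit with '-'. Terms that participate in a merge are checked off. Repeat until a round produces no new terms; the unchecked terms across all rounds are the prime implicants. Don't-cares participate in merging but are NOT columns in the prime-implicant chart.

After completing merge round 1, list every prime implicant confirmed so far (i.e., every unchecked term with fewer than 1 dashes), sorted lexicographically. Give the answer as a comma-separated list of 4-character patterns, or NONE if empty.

NONE

size-2^0 implicants → 0000(✓)  0001(✓)  0100(✓)  0101(✓)  1010(✓)  1011(✓)  1101(✓)  1111(✓)
size-2^1 implicants → -101  0-00(✓)  0-01(✓)  000-(✓)  010-(✓)  1-11  101-  11-1
size-2^2 implicants → 0-0-
Unchecked terms (primes): -101, 0-0-, 1-11, 101-, 11-1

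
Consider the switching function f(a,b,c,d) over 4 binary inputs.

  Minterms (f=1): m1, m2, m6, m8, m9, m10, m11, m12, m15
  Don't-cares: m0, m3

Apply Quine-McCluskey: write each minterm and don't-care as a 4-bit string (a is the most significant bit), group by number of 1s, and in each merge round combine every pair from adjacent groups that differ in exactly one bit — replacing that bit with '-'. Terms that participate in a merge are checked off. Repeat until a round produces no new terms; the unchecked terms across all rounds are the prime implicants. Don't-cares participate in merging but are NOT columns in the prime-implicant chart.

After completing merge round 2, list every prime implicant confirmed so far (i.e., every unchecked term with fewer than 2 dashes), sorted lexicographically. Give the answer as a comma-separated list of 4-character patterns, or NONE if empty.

0-10, 1-00, 1-11

size-2^0 implicants → 0000(✓)  0001(✓)  0010(✓)  0011(✓)  0110(✓)  1000(✓)  1001(✓)  1010(✓)  1011(✓)  1100(✓)  1111(✓)
size-2^1 implicants → -000(✓)  -001(✓)  -010(✓)  -011(✓)  0-10  00-0(✓)  00-1(✓)  000-(✓)  001-(✓)  1-00  1-11  10-0(✓)  10-1(✓)  100-(✓)  101-(✓)
size-2^2 implicants → -0-0(✓)  -0-1(✓)  -00-(✓)  -01-(✓)  00--(✓)  10--(✓)
size-2^3 implicants → -0--
Unchecked terms (primes): -0--, 0-10, 1-00, 1-11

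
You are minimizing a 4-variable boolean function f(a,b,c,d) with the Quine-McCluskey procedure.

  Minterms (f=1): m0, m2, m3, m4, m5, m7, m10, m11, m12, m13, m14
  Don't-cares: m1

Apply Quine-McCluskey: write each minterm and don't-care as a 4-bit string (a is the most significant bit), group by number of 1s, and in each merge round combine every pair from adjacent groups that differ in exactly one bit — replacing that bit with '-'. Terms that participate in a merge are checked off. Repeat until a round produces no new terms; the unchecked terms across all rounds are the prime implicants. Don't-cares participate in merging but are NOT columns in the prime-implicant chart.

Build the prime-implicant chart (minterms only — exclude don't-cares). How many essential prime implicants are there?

size-2^0 implicants → 0000(✓)  0001(✓)  0010(✓)  0011(✓)  0100(✓)  0101(✓)  0111(✓)  1010(✓)  1011(✓)  1100(✓)  1101(✓)  1110(✓)
size-2^1 implicants → -010(✓)  -011(✓)  -100(✓)  -101(✓)  0-00(✓)  0-01(✓)  0-11(✓)  00-0(✓)  00-1(✓)  000-(✓)  001-(✓)  01-1(✓)  010-(✓)  1-10  101-(✓)  11-0  110-(✓)
size-2^2 implicants → -01-  -10-  0--1  0-0-  00--
Unchecked terms (primes): -01-, -10-, 0--1, 0-0-, 00--, 1-10, 11-0
Minterm coverage:
  m0 ⊆ 0-0-,00--
  m2 ⊆ -01-,00--
  m3 ⊆ -01-,0--1,00--
  m4 ⊆ -10-,0-0-
  m5 ⊆ -10-,0--1,0-0-
  m7 ⊆ 0--1 [E]
  m10 ⊆ -01-,1-10
  m11 ⊆ -01- [E]
  m12 ⊆ -10-,11-0
  m13 ⊆ -10- [E]
  m14 ⊆ 1-10,11-0
E = {-01-, -10-, 0--1}

3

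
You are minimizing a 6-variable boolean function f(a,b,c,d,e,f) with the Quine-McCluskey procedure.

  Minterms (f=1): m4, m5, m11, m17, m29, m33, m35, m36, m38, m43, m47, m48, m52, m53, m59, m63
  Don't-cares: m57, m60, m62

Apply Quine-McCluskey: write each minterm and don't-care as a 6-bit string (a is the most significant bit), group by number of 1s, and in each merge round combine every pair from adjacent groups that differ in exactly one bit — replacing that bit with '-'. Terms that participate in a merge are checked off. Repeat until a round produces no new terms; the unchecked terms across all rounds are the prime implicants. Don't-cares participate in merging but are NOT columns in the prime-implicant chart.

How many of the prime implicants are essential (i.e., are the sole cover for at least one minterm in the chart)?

9

[col 0] 000100*, 000101*, 001011*, 010001, 011101, 100001*, 100011*, 100100*, 100110*, 101011*, 101111*, 110000*, 110100*, 110101*, 111001*, 111011*, 111100*, 111110*, 111111*
[col 1] -00100, -01011, 00010-, 1-0100, 1-1011*, 1-1111*, 10-011, 1000-1, 1001-0, 101-11*, 11-100, 110-00, 11010-, 111-11*, 1110-1, 1111-0, 11111-
[col 2] 1-1-11
Prime implicants: -00100, -01011, 00010-, 010001, 011101, 1-0100, 1-1-11, 10-011, 1000-1, 1001-0, 11-100, 110-00, 11010-, 1110-1, 1111-0, 11111-
PI chart (minterm → PIs covering it):
  4 | -00100,00010-
  5 | 00010-  (sole → essential)
  11 | -01011  (sole → essential)
  17 | 010001  (sole → essential)
  29 | 011101  (sole → essential)
  33 | 1000-1  (sole → essential)
  35 | 10-011,1000-1
  36 | -00100,1-0100,1001-0
  38 | 1001-0  (sole → essential)
  43 | -01011,1-1-11,10-011
  47 | 1-1-11  (sole → essential)
  48 | 110-00  (sole → essential)
  52 | 1-0100,11-100,110-00,11010-
  53 | 11010-  (sole → essential)
  59 | 1-1-11,1110-1
  63 | 1-1-11,11111-
Essential prime implicants: -01011, 00010-, 010001, 011101, 1-1-11, 1000-1, 1001-0, 110-00, 11010-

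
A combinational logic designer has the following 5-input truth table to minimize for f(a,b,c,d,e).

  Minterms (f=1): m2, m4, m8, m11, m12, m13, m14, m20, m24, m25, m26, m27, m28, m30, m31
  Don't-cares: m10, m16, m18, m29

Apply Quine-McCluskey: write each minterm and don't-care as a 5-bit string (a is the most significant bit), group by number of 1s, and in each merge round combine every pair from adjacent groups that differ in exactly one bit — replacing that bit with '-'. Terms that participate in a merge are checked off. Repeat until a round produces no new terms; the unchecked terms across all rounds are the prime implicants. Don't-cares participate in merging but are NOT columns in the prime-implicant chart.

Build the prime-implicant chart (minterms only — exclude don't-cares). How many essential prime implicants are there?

6

[col 0] 00010*, 00100*, 01000*, 01010*, 01011*, 01100*, 01101*, 01110*, 10000*, 10010*, 10100*, 11000*, 11001*, 11010*, 11011*, 11100*, 11101*, 11110*, 11111*
[col 1] -0010*, -0100*, -1000*, -1010*, -1011*, -1100*, -1101*, -1110*, 0-010*, 0-100*, 01-00*, 01-10*, 010-0*, 0101-*, 011-0*, 0110-*, 1-000*, 1-010*, 1-100*, 10-00*, 100-0*, 11-00*, 11-01*, 11-10*, 11-11*, 110-0*, 110-1*, 1100-*, 1101-*, 111-0*, 111-1*, 1110-*, 1111-*
[col 2] --010, --100, -1-00*, -1-10*, -10-0*, -101-, -11-0*, -110-, 01--0*, 1--00, 1-0-0, 11--0*, 11--1*, 11-0-*, 11-1-*, 110--*, 111--*
[col 3] -1--0, 11---
Prime implicants: --010, --100, -1--0, -101-, -110-, 1--00, 1-0-0, 11---
PI chart (minterm → PIs covering it):
  2 | --010  (sole → essential)
  4 | --100  (sole → essential)
  8 | -1--0  (sole → essential)
  11 | -101-  (sole → essential)
  12 | --100,-1--0,-110-
  13 | -110-  (sole → essential)
  14 | -1--0  (sole → essential)
  20 | --100,1--00
  24 | -1--0,1--00,1-0-0,11---
  25 | 11---  (sole → essential)
  26 | --010,-1--0,-101-,1-0-0,11---
  27 | -101-,11---
  28 | --100,-1--0,-110-,1--00,11---
  30 | -1--0,11---
  31 | 11---  (sole → essential)
Essential prime implicants: --010, --100, -1--0, -101-, -110-, 11---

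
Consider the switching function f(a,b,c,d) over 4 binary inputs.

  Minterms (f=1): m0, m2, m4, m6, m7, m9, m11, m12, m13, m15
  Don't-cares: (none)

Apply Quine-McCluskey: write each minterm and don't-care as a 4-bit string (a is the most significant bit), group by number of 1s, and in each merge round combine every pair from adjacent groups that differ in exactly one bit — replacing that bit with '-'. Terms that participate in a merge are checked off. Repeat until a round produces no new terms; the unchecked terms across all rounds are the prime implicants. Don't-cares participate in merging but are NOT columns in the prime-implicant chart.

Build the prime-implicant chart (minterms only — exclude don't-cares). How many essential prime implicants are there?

2

Round 0: 0000✓ 0010✓ 0100✓ 0110✓ 0111✓ 1001✓ 1011✓ 1100✓ 1101✓ 1111✓
Round 1: -100 -111 0-00✓ 0-10✓ 00-0✓ 01-0✓ 011- 1-01✓ 1-11✓ 10-1✓ 11-1✓ 110-
Round 2: 0--0 1--1
PIs = {-100, -111, 0--0, 011-, 1--1, 110-}
Coverage chart:
  m0: 0--0 ←essential
  m2: 0--0 ←essential
  m4: -100,0--0
  m6: 0--0,011-
  m7: -111,011-
  m9: 1--1 ←essential
  m11: 1--1 ←essential
  m12: -100,110-
  m13: 1--1,110-
  m15: -111,1--1
Essential: 0--0, 1--1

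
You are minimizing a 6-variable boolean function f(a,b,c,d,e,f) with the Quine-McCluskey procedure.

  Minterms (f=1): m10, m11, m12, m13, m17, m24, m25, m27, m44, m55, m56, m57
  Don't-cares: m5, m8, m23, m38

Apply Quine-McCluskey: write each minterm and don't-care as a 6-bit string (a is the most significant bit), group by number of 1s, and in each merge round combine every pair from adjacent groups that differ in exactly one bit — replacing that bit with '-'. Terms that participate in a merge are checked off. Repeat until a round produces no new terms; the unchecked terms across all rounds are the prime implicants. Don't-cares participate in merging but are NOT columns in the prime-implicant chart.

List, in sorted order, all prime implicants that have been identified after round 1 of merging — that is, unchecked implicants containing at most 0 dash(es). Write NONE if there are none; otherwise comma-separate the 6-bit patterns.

[col 0] 000101*, 001000*, 001010*, 001011*, 001100*, 001101*, 010001*, 010111*, 011000*, 011001*, 011011*, 100110, 101100*, 110111*, 111000*, 111001*
[col 1] -01100, -10111, -11000*, -11001*, 0-1000, 0-1011, 00-101, 001-00, 0010-0, 00101-, 00110-, 01-001, 0110-1, 01100-*, 11100-*
[col 2] -1100-
Prime implicants: -01100, -10111, -1100-, 0-1000, 0-1011, 00-101, 001-00, 0010-0, 00101-, 00110-, 01-001, 0110-1, 100110

100110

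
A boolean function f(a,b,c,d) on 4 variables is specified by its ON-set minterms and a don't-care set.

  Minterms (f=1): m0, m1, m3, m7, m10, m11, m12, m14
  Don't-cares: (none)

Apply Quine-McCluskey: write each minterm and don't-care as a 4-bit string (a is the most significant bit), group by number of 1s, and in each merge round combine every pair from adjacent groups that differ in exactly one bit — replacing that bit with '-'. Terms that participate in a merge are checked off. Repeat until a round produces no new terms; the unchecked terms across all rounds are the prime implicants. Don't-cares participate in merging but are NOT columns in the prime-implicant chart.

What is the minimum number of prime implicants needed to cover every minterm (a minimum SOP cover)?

4

size-2^0 implicants → 0000(✓)  0001(✓)  0011(✓)  0111(✓)  1010(✓)  1011(✓)  1100(✓)  1110(✓)
size-2^1 implicants → -011  0-11  00-1  000-  1-10  101-  11-0
Unchecked terms (primes): -011, 0-11, 00-1, 000-, 1-10, 101-, 11-0
Minterm coverage:
  m0 ⊆ 000- [E]
  m1 ⊆ 00-1,000-
  m3 ⊆ -011,0-11,00-1
  m7 ⊆ 0-11 [E]
  m10 ⊆ 1-10,101-
  m11 ⊆ -011,101-
  m12 ⊆ 11-0 [E]
  m14 ⊆ 1-10,11-0
E = {0-11, 000-, 11-0}
Petrick residual → 101-
Cover = a'cd + a'b'c' + ab'c + abd'  |cover|=4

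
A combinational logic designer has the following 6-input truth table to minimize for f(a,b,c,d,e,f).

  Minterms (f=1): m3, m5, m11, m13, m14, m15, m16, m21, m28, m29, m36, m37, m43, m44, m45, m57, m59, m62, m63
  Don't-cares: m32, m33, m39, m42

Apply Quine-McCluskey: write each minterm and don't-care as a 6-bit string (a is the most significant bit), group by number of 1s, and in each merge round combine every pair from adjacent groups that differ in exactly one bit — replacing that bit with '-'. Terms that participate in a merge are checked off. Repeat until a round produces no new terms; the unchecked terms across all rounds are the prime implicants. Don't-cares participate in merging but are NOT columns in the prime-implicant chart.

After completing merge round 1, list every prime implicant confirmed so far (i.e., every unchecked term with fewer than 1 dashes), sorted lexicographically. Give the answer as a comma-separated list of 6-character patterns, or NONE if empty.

010000

size-2^0 implicants → 000011(✓)  000101(✓)  001011(✓)  001101(✓)  001110(✓)  001111(✓)  010000  010101(✓)  011100(✓)  011101(✓)  100000(✓)  100001(✓)  100100(✓)  100101(✓)  100111(✓)  101010(✓)  101011(✓)  101100(✓)  101101(✓)  111001(✓)  111011(✓)  111110(✓)  111111(✓)
size-2^1 implicants → -00101(✓)  -01011  -01101(✓)  0-0101(✓)  0-1101(✓)  00-011  00-101(✓)  001-11  0011-1  00111-  01-101(✓)  01110-  1-1011  10-100(✓)  10-101(✓)  100-00(✓)  100-01(✓)  10000-(✓)  1001-1  10010-(✓)  10101-  10110-(✓)  111-11  1110-1  11111-
size-2^2 implicants → -0-101  0--101  10-10-  100-0-
Unchecked terms (primes): -0-101, -01011, 0--101, 00-011, 001-11, 0011-1, 00111-, 010000, 01110-, 1-1011, 10-10-, 100-0-, 1001-1, 10101-, 111-11, 1110-1, 11111-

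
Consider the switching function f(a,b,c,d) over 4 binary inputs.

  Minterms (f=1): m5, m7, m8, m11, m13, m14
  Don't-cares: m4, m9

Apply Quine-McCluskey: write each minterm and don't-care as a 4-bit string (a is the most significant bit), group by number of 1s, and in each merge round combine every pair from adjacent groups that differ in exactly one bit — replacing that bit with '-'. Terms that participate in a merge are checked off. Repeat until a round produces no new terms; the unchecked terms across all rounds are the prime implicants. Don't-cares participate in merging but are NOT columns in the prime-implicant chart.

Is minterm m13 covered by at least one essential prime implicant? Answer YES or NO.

[col 0] 0100*, 0101*, 0111*, 1000*, 1001*, 1011*, 1101*, 1110
[col 1] -101, 01-1, 010-, 1-01, 10-1, 100-
Prime implicants: -101, 01-1, 010-, 1-01, 10-1, 100-, 1110
PI chart (minterm → PIs covering it):
  5 | -101,01-1,010-
  7 | 01-1  (sole → essential)
  8 | 100-  (sole → essential)
  11 | 10-1  (sole → essential)
  13 | -101,1-01
  14 | 1110  (sole → essential)
Essential prime implicants: 01-1, 10-1, 100-, 1110

NO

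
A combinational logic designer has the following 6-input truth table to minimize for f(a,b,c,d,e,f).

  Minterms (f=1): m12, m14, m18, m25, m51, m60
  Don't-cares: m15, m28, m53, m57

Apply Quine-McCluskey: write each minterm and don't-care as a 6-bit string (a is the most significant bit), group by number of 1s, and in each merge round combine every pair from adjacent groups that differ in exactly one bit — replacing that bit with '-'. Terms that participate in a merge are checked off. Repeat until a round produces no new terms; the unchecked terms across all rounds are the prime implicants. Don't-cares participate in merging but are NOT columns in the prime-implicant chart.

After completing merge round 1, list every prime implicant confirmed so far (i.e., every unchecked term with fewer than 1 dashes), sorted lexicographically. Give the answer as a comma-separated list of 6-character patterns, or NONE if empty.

Round 0: 001100✓ 001110✓ 001111✓ 010010 011001✓ 011100✓ 110011 110101 111001✓ 111100✓
Round 1: -11001 -11100 0-1100 0011-0 00111-
PIs = {-11001, -11100, 0-1100, 0011-0, 00111-, 010010, 110011, 110101}

010010, 110011, 110101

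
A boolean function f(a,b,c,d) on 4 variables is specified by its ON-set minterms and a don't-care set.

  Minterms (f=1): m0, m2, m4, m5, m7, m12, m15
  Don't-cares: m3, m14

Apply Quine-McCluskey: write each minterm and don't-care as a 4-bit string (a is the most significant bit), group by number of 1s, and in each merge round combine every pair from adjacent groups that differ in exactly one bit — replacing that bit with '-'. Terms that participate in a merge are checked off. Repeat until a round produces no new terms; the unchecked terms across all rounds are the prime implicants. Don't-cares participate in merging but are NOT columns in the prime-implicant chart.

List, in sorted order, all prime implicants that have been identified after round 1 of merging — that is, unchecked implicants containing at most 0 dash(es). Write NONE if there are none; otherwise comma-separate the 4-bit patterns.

Round 0: 0000✓ 0010✓ 0011✓ 0100✓ 0101✓ 0111✓ 1100✓ 1110✓ 1111✓
Round 1: -100 -111 0-00 0-11 00-0 001- 01-1 010- 11-0 111-
PIs = {-100, -111, 0-00, 0-11, 00-0, 001-, 01-1, 010-, 11-0, 111-}

NONE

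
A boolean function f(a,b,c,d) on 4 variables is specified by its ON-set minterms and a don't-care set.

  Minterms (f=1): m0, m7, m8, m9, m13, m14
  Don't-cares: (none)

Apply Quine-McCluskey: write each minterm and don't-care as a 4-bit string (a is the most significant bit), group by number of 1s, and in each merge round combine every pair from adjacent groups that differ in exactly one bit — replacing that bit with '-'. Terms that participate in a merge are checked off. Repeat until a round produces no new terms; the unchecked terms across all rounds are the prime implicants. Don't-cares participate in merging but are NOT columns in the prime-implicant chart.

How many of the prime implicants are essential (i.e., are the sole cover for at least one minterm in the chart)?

4

[col 0] 0000*, 0111, 1000*, 1001*, 1101*, 1110
[col 1] -000, 1-01, 100-
Prime implicants: -000, 0111, 1-01, 100-, 1110
PI chart (minterm → PIs covering it):
  0 | -000  (sole → essential)
  7 | 0111  (sole → essential)
  8 | -000,100-
  9 | 1-01,100-
  13 | 1-01  (sole → essential)
  14 | 1110  (sole → essential)
Essential prime implicants: -000, 0111, 1-01, 1110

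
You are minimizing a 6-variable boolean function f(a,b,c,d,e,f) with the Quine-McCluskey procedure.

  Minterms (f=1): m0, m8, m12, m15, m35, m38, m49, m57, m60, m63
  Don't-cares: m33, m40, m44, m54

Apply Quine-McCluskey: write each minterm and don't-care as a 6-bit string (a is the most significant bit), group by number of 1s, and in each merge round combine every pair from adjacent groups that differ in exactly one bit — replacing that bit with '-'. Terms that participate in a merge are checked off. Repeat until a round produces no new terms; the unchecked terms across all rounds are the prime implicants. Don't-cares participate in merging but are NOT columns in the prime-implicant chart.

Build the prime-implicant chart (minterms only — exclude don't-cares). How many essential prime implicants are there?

8

size-2^0 implicants → 000000(✓)  001000(✓)  001100(✓)  001111  100001(✓)  100011(✓)  100110(✓)  101000(✓)  101100(✓)  110001(✓)  110110(✓)  111001(✓)  111100(✓)  111111
size-2^1 implicants → -01000(✓)  -01100(✓)  00-000  001-00(✓)  1-0001  1-0110  1-1100  1000-1  101-00(✓)  11-001
size-2^2 implicants → -01-00
Unchecked terms (primes): -01-00, 00-000, 001111, 1-0001, 1-0110, 1-1100, 1000-1, 11-001, 111111
Minterm coverage:
  m0 ⊆ 00-000 [E]
  m8 ⊆ -01-00,00-000
  m12 ⊆ -01-00 [E]
  m15 ⊆ 001111 [E]
  m35 ⊆ 1000-1 [E]
  m38 ⊆ 1-0110 [E]
  m49 ⊆ 1-0001,11-001
  m57 ⊆ 11-001 [E]
  m60 ⊆ 1-1100 [E]
  m63 ⊆ 111111 [E]
E = {-01-00, 00-000, 001111, 1-0110, 1-1100, 1000-1, 11-001, 111111}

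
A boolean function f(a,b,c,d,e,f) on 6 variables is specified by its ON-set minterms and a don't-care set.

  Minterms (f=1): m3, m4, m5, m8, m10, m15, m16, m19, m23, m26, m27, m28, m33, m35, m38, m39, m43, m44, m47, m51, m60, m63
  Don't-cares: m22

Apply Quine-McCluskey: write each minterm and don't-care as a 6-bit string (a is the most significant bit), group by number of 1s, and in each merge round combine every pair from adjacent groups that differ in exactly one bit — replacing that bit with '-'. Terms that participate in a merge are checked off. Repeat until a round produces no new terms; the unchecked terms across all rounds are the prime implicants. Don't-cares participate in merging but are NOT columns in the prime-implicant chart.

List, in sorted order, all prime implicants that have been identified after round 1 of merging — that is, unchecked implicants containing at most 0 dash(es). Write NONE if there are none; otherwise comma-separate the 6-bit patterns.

size-2^0 implicants → 000011(✓)  000100(✓)  000101(✓)  001000(✓)  001010(✓)  001111(✓)  010000  010011(✓)  010110(✓)  010111(✓)  011010(✓)  011011(✓)  011100(✓)  100001(✓)  100011(✓)  100110(✓)  100111(✓)  101011(✓)  101100(✓)  101111(✓)  110011(✓)  111100(✓)  111111(✓)
size-2^1 implicants → -00011(✓)  -01111  -10011(✓)  -11100  0-0011(✓)  0-1010  00010-  0010-0  01-011  010-11  01011-  01101-  1-0011(✓)  1-1100  1-1111  10-011(✓)  10-111(✓)  100-11(✓)  1000-1  10011-  101-11(✓)
size-2^2 implicants → --0011  10--11
Unchecked terms (primes): --0011, -01111, -11100, 0-1010, 00010-, 0010-0, 01-011, 010-11, 010000, 01011-, 01101-, 1-1100, 1-1111, 10--11, 1000-1, 10011-

010000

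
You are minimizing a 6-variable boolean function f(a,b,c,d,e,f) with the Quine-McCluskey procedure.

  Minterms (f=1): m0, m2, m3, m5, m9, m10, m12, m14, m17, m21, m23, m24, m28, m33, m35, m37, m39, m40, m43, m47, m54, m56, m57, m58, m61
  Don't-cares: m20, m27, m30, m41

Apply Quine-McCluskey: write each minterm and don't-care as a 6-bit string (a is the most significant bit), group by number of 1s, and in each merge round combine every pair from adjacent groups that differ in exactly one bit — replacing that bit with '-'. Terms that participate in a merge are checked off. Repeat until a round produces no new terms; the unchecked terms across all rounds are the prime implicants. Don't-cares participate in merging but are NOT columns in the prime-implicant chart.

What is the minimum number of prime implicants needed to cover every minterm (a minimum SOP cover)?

Round 0: 000000✓ 000010✓ 000011✓ 000101✓ 001001✓ 001010✓ 001100✓ 001110✓ 010001✓ 010100✓ 010101✓ 010111✓ 011000✓ 011011 011100✓ 011110✓ 100001✓ 100011✓ 100101✓ 100111✓ 101000✓ 101001✓ 101011✓ 101111✓ 110110 111000✓ 111001✓ 111010✓ 111101✓
Round 1: -00011 -00101 -01001 -11000 0-0101 0-1100✓ 0-1110✓ 00-010 0000-0 00001- 001-10 0011-0✓ 01-100 010-01 0101-1 01010- 011-00 0111-0✓ 1-1000✓ 1-1001✓ 10-001✓ 10-011✓ 10-111✓ 100-01✓ 100-11✓ 1000-1✓ 1001-1✓ 101-11✓ 1010-1✓ 10100-✓ 111-01 1110-0 11100-✓
Round 2: 0-11-0 1-100- 10--11 10-0-1 100--1
PIs = {-00011, -00101, -01001, -11000, 0-0101, 0-11-0, 00-010, 0000-0, 00001-, 001-10, 01-100, 010-01, 0101-1, 01010-, 011-00, 011011, 1-100-, 10--11, 10-0-1, 100--1, 110110, 111-01, 1110-0}
Coverage chart:
  m0: 0000-0 ←essential
  m2: 00-010,0000-0,00001-
  m3: -00011,00001-
  m5: -00101,0-0101
  m9: -01001 ←essential
  m10: 00-010,001-10
  m12: 0-11-0 ←essential
  m14: 0-11-0,001-10
  m17: 010-01 ←essential
  m21: 0-0101,010-01,0101-1,01010-
  m23: 0101-1 ←essential
  m24: -11000,011-00
  m28: 0-11-0,01-100,011-00
  m33: 10-0-1,100--1
  m35: -00011,10--11,10-0-1,100--1
  m37: -00101,100--1
  m39: 10--11,100--1
  m40: 1-100- ←essential
  m43: 10--11,10-0-1
  m47: 10--11 ←essential
  m54: 110110 ←essential
  m56: -11000,1-100-,1110-0
  m57: 1-100-,111-01
  m58: 1110-0 ←essential
  m61: 111-01 ←essential
Essential: -01001, 0-11-0, 0000-0, 010-01, 0101-1, 1-100-, 10--11, 110110, 111-01, 1110-0
Petrick residual → -00011, -00101, -11000, 00-010, 10-0-1
Min cover (15 terms): b'c'd'ef + b'c'de'f + b'cd'e'f + bcd'e'f' + a'cdf' + a'b'd'ef' + a'b'c'd'f' + a'bc'e'f + a'bc'df + acd'e' + ab'ef + ab'd'f + abc'def' + abce'f + abcd'f'

15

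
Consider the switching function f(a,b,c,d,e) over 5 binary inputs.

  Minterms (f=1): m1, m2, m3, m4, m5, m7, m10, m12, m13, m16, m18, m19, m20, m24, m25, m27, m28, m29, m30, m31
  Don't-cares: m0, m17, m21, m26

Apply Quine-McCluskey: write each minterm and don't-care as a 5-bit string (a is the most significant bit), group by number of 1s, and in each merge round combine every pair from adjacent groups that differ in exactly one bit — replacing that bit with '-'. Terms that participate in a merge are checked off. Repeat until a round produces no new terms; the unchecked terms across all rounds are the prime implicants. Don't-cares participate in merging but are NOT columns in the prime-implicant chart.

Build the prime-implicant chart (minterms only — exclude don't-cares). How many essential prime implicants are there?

4

Round 0: 00000✓ 00001✓ 00010✓ 00011✓ 00100✓ 00101✓ 00111✓ 01010✓ 01100✓ 01101✓ 10000✓ 10001✓ 10010✓ 10011✓ 10100✓ 10101✓ 11000✓ 11001✓ 11010✓ 11011✓ 11100✓ 11101✓ 11110✓ 11111✓
Round 1: -0000✓ -0001✓ -0010✓ -0011✓ -0100✓ -0101✓ -1010✓ -1100✓ -1101✓ 0-010✓ 0-100✓ 0-101✓ 00-00✓ 00-01✓ 00-11✓ 000-0✓ 000-1✓ 0000-✓ 0001-✓ 001-1✓ 0010-✓ 0110-✓ 1-000✓ 1-001✓ 1-010✓ 1-011✓ 1-100✓ 1-101✓ 10-00✓ 10-01✓ 100-0✓ 100-1✓ 1000-✓ 1001-✓ 1010-✓ 11-00✓ 11-01✓ 11-10✓ 11-11✓ 110-0✓ 110-1✓ 1100-✓ 1101-✓ 111-0✓ 111-1✓ 1110-✓ 1111-✓
Round 2: --010 --100✓ --101✓ -0-00✓ -0-01✓ -00-0✓ -00-1✓ -000-✓ -001-✓ -010-✓ -110-✓ 0-10-✓ 00--1 00-0-✓ 000--✓ 1--00✓ 1--01✓ 1-0-0✓ 1-0-1✓ 1-00-✓ 1-01-✓ 1-10-✓ 10-0-✓ 100--✓ 11--0✓ 11--1✓ 11-0-✓ 11-1-✓ 110--✓ 111--✓
Round 3: --10- -0-0- -00-- 1--0- 1-0-- 11---
PIs = {--010, --10-, -0-0-, -00--, 00--1, 1--0-, 1-0--, 11---}
Coverage chart:
  m1: -0-0-,-00--,00--1
  m2: --010,-00--
  m3: -00--,00--1
  m4: --10-,-0-0-
  m5: --10-,-0-0-,00--1
  m7: 00--1 ←essential
  m10: --010 ←essential
  m12: --10- ←essential
  m13: --10- ←essential
  m16: -0-0-,-00--,1--0-,1-0--
  m18: --010,-00--,1-0--
  m19: -00--,1-0--
  m20: --10-,-0-0-,1--0-
  m24: 1--0-,1-0--,11---
  m25: 1--0-,1-0--,11---
  m27: 1-0--,11---
  m28: --10-,1--0-,11---
  m29: --10-,1--0-,11---
  m30: 11--- ←essential
  m31: 11--- ←essential
Essential: --010, --10-, 00--1, 11---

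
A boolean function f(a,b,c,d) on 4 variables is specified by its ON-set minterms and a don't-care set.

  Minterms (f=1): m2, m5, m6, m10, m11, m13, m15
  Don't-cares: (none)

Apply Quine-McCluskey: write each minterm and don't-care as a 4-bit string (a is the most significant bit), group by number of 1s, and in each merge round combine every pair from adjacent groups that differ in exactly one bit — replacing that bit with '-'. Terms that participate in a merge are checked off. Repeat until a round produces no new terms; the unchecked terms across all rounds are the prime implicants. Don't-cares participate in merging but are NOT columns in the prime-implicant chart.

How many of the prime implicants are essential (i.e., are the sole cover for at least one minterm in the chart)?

2

size-2^0 implicants → 0010(✓)  0101(✓)  0110(✓)  1010(✓)  1011(✓)  1101(✓)  1111(✓)
size-2^1 implicants → -010  -101  0-10  1-11  101-  11-1
Unchecked terms (primes): -010, -101, 0-10, 1-11, 101-, 11-1
Minterm coverage:
  m2 ⊆ -010,0-10
  m5 ⊆ -101 [E]
  m6 ⊆ 0-10 [E]
  m10 ⊆ -010,101-
  m11 ⊆ 1-11,101-
  m13 ⊆ -101,11-1
  m15 ⊆ 1-11,11-1
E = {-101, 0-10}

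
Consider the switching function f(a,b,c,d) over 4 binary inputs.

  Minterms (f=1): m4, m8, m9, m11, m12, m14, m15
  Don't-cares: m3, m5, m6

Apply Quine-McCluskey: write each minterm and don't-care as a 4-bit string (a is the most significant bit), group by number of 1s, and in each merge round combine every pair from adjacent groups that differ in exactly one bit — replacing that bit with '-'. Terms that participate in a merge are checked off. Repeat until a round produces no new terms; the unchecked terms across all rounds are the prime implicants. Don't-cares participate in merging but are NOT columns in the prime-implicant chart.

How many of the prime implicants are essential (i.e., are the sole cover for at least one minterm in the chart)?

0

Round 0: 0011✓ 0100✓ 0101✓ 0110✓ 1000✓ 1001✓ 1011✓ 1100✓ 1110✓ 1111✓
Round 1: -011 -100✓ -110✓ 01-0✓ 010- 1-00 1-11 10-1 100- 11-0✓ 111-
Round 2: -1-0
PIs = {-011, -1-0, 010-, 1-00, 1-11, 10-1, 100-, 111-}
Coverage chart:
  m4: -1-0,010-
  m8: 1-00,100-
  m9: 10-1,100-
  m11: -011,1-11,10-1
  m12: -1-0,1-00
  m14: -1-0,111-
  m15: 1-11,111-
(no essential prime implicants)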